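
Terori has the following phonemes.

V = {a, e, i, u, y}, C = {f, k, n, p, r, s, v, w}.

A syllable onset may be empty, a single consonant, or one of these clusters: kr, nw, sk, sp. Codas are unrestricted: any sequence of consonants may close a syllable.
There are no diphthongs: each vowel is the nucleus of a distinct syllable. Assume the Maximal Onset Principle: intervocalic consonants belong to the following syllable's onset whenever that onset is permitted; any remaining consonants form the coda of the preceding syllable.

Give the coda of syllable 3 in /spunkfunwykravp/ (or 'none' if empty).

Vowels present: u, u, y, a; each is a nucleus, giving 4 syllables.
V1 /u/ – V2 /u/: /nkf/; trying suffixes from longest down, /f/ is the first permitted one, so coda /nk/ | onset /f/.
V2 /u/ – V3 /y/: cluster /nw/ — /nw/ is itself a permitted onset, so the whole cluster goes right; preceding coda = ∅.
V3 /y/ – V4 /a/: cluster /kr/ — /kr/ is itself a permitted onset, so the whole cluster goes right; preceding coda = ∅.
Result: spunk.fu.nwy.kravp.
Syllable 3 is /nwy/: onset /nw/, nucleus /y/, coda ∅.

none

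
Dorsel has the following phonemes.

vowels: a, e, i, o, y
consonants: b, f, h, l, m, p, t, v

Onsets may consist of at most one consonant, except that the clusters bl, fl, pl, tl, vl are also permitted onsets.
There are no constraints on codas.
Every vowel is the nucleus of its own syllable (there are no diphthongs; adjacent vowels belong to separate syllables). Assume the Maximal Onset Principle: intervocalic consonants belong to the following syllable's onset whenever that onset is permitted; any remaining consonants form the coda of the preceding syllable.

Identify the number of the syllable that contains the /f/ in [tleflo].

2

Nuclei (vowels): e, o → 2 syllables.
Between /e/ (V1) and /o/ (V2): cluster /fl/ — /fl/ is itself a permitted onset, so the whole cluster goes right; preceding coda = ∅.
So the parse is tle.flo.
The /f/ is in the onset of syllable 2 (/flo/).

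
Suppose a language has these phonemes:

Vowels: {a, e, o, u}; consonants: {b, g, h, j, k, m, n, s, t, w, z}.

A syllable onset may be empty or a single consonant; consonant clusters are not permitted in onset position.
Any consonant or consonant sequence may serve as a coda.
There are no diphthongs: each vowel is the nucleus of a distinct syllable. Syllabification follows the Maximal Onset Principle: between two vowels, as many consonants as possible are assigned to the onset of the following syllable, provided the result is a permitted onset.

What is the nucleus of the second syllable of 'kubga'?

Vowels present: u, a; each is a nucleus, giving 2 syllables.
The second nucleus (vowel 2 from the left) is /a/.

a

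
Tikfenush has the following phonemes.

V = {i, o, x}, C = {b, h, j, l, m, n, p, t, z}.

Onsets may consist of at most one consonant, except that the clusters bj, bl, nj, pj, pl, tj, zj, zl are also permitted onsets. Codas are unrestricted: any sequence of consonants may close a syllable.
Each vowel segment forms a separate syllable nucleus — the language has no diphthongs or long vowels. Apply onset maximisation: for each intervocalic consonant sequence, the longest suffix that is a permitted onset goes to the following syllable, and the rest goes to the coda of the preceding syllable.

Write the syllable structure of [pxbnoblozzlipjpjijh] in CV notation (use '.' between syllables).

Nuclei (vowels): x, o, o, i, i → 5 syllables.
σ1/σ2 boundary: cluster /bn/ — the longest permitted-onset suffix is /n/; onset = /n/, preceding coda = /b/.
σ2/σ3 boundary: /bl/ is a licit onset in full, so it all attaches to the next syllable.
σ3/σ4 boundary: /zzl/ — longest licit onset from the right is /zl/, leaving /z/ as coda.
σ4/σ5 boundary: /pjpj/ splits as /pj/ + /pj/ (/pj/ is the longest suffix that is a licit onset).
Syllabification: pxb.no.bloz.zlipj.pjijh.
Mapping each syllable to C/V: /pxb/ → CVC, /no/ → CV, /bloz/ → CCVC, /zlipj/ → CCVCC, /pjijh/ → CCVCC.

CVC.CV.CCVC.CCVCC.CCVCC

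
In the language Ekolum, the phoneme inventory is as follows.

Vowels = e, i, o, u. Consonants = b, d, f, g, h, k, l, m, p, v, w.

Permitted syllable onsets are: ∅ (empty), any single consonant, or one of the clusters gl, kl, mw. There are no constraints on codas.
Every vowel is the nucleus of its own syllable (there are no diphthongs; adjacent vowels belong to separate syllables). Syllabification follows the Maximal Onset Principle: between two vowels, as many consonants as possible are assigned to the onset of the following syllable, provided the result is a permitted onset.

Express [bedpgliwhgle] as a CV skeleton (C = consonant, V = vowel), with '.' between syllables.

Vowels present: e, i, e; each is a nucleus, giving 3 syllables.
σ1/σ2 boundary: /dpgl/ splits as /dp/ + /gl/ (/gl/ is the longest suffix that is a licit onset).
σ2/σ3 boundary: /whgl/ splits as /wh/ + /gl/ (/gl/ is the longest suffix that is a licit onset).
So the parse is bedp.gliwh.gle.
Mapping each syllable to C/V: /bedp/ → CVCC, /gliwh/ → CCVCC, /gle/ → CCV.

CVCC.CCVCC.CCV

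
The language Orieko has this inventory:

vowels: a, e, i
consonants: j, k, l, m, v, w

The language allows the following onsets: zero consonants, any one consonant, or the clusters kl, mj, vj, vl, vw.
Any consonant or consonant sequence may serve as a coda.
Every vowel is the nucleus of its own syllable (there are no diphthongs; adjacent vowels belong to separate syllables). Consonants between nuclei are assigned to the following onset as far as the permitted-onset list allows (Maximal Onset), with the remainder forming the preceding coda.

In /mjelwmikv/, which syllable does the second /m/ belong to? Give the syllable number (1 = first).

2

Nuclei (vowels): e, i → 2 syllables.
σ1/σ2 boundary: /lwm/ — longest licit onset from the right is /m/, leaving /lw/ as coda.
So the parse is mjelw.mikv.
The second /m/ is in the onset of syllable 2 (/mikv/).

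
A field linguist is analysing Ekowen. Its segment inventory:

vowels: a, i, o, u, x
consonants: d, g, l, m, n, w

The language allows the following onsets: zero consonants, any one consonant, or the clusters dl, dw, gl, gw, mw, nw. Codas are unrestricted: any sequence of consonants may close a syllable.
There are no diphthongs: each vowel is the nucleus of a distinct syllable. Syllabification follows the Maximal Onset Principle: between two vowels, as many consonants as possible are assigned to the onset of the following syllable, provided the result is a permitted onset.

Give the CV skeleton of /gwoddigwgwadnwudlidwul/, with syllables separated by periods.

Nuclei (vowels): o, i, a, u, i, u → 6 syllables.
/o…i/ gap (V1→V2): cluster /dd/ — the longest permitted-onset suffix is /d/; onset = /d/, preceding coda = /d/.
/i…a/ gap (V2→V3): /gwgw/ splits as /gw/ + /gw/ (/gw/ is the longest suffix that is a licit onset).
/a…u/ gap (V3→V4): /dnw/; trying suffixes from longest down, /nw/ is the first permitted one, so coda /d/ | onset /nw/.
/u…i/ gap (V4→V5): cluster /dl/ — /dl/ is itself a permitted onset, so the whole cluster goes right; preceding coda = ∅.
/i…u/ gap (V5→V6): cluster /dw/ — /dw/ is itself a permitted onset, so the whole cluster goes right; preceding coda = ∅.
Putting it together: gwod.digw.gwad.nwu.dli.dwul.
Mapping each syllable to C/V: /gwod/ → CCVC, /digw/ → CVCC, /gwad/ → CCVC, /nwu/ → CCV, /dli/ → CCV, /dwul/ → CCVC.

CCVC.CVCC.CCVC.CCV.CCV.CCVC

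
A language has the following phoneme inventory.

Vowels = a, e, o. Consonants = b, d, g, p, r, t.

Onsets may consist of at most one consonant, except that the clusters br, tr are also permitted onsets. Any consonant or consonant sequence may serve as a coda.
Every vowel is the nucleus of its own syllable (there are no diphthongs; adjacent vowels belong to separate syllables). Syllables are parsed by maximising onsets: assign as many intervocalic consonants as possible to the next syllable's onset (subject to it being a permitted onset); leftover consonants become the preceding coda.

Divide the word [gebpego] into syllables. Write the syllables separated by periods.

geb.pe.go

Vowels present: e, e, o; each is a nucleus, giving 3 syllables.
V1 /e/ – V2 /e/: /bp/ splits as /b/ + /p/ (/p/ is the longest suffix that is a licit onset).
V2 /e/ – V3 /o/: just /g/ — single C goes to the following onset.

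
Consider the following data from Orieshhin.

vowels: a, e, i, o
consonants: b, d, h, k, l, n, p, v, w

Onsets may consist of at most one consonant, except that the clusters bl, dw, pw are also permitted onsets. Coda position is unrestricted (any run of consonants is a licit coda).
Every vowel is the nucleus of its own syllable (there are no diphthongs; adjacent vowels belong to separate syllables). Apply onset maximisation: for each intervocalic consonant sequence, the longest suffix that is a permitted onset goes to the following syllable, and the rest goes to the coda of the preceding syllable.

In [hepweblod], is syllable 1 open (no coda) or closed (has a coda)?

open

The vowels are e, e, o — 3 nuclei, so 3 syllables.
Between /e/ (V1) and /e/ (V2): cluster /pw/ — /pw/ is itself a permitted onset, so the whole cluster goes right; preceding coda = ∅.
Between /e/ (V2) and /o/ (V3): /bl/ is a licit onset in full, so it all attaches to the next syllable.
Putting it together: he.pwe.blod.
Syllable 1 is /he/; it ends in its nucleus with no coda, so it is open.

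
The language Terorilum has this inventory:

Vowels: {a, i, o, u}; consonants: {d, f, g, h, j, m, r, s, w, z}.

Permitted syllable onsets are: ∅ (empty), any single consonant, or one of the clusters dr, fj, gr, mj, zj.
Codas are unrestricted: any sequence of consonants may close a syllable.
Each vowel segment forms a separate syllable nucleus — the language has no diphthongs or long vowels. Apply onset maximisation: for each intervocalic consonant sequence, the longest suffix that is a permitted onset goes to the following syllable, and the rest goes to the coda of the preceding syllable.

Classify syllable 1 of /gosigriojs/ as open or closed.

The vowels are o, i, i, o — 4 nuclei, so 4 syllables.
Between /o/ (V1) and /i/ (V2): /s/ is a single consonant, so it becomes the next onset.
Between /i/ (V2) and /i/ (V3): cluster /gr/ — /gr/ is itself a permitted onset, so the whole cluster goes right; preceding coda = ∅.
Between /i/ (V3) and /o/ (V4): hiatus — the boundary sits between the two vowels.
Result: go.si.gri.ojs.
Syllable 1 is /go/; it ends in its nucleus with no coda, so it is open.

open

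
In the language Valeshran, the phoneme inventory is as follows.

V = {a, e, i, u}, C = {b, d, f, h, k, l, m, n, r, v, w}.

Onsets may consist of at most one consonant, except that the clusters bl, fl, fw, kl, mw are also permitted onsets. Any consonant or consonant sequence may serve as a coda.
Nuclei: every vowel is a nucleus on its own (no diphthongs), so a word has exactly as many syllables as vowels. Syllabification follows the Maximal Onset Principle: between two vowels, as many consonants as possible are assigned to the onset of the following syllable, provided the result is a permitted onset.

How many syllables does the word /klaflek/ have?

Vowels present: a, e; each is a nucleus, giving 2 syllables.

2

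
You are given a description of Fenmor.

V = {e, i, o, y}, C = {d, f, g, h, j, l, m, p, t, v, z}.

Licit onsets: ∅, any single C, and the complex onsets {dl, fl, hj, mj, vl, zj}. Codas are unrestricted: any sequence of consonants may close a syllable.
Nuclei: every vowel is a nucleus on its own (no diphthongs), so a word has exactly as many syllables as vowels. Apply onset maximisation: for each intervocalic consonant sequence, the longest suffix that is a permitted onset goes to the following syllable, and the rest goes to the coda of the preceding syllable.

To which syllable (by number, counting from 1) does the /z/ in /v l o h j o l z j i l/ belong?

3

The vowels are o, o, i — 3 nuclei, so 3 syllables.
σ1/σ2 boundary: /hj/ is a licit onset in full, so it all attaches to the next syllable.
σ2/σ3 boundary: /lzj/ splits as /l/ + /zj/ (/zj/ is the longest suffix that is a licit onset).
Result: vlo.hjol.zjil.
The /z/ is in the onset of syllable 3 (/zjil/).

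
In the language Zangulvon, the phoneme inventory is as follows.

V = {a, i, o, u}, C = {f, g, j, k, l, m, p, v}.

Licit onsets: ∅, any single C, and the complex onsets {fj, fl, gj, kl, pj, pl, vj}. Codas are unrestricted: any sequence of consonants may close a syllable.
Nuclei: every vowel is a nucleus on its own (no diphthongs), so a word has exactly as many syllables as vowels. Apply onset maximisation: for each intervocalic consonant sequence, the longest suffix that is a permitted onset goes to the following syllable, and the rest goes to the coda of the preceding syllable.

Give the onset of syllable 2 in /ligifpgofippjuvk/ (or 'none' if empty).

Nuclei (vowels): i, i, o, i, u → 5 syllables.
/i…i/ gap (V1→V2): /g/ is a single consonant, so it becomes the next onset.
/i…o/ gap (V2→V3): /fpg/ — longest licit onset from the right is /g/, leaving /fp/ as coda.
/o…i/ gap (V3→V4): /f/ → onset of the next syllable (single consonants are always licit onsets).
/i…u/ gap (V4→V5): cluster /ppj/ — the longest permitted-onset suffix is /pj/; onset = /pj/, preceding coda = /p/.
Result: li.gifp.go.fip.pjuvk.
Syllable 2 is /gifp/: onset /g/, nucleus /i/, coda /fp/.

g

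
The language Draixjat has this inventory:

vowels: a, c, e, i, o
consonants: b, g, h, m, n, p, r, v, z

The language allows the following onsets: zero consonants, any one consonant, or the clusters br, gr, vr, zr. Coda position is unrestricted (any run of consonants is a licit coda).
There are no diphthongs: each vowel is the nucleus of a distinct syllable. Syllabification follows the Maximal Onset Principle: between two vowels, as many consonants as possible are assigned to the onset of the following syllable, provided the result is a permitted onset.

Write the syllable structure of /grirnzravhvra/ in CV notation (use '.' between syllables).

Vowels present: i, a, a; each is a nucleus, giving 3 syllables.
Between /i/ (V1) and /a/ (V2): cluster /rnzr/ — the longest permitted-onset suffix is /zr/; onset = /zr/, preceding coda = /rn/.
Between /a/ (V2) and /a/ (V3): /vhvr/ — longest licit onset from the right is /vr/, leaving /vh/ as coda.
Putting it together: grirn.zravh.vra.
Mapping each syllable to C/V: /grirn/ → CCVCC, /zravh/ → CCVCC, /vra/ → CCV.

CCVCC.CCVCC.CCV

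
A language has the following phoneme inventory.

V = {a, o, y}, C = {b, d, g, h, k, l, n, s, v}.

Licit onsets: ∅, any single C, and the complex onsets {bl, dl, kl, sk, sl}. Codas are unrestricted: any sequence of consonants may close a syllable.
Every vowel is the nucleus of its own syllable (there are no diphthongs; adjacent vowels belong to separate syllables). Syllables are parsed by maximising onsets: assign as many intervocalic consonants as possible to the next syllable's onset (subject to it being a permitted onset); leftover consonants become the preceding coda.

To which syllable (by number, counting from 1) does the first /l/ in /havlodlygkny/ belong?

The vowels are a, o, y, y — 4 nuclei, so 4 syllables.
/a…o/ gap (V1→V2): /vl/ splits as /v/ + /l/ (/l/ is the longest suffix that is a licit onset).
/o…y/ gap (V2→V3): cluster /dl/ — /dl/ is itself a permitted onset, so the whole cluster goes right; preceding coda = ∅.
/y…y/ gap (V3→V4): /gkn/ — longest licit onset from the right is /n/, leaving /gk/ as coda.
Putting it together: hav.lo.dlygk.ny.
The first /l/ is in the onset of syllable 2 (/lo/).

2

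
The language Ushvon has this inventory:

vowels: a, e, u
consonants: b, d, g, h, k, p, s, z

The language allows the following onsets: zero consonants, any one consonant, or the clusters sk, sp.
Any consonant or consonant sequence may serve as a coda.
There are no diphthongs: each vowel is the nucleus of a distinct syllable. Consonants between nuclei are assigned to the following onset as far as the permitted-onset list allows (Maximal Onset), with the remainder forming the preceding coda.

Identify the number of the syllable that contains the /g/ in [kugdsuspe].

Nuclei (vowels): u, u, e → 3 syllables.
/u…u/ gap (V1→V2): /gds/ — longest licit onset from the right is /s/, leaving /gd/ as coda.
/u…e/ gap (V2→V3): /sp/ is a licit onset in full, so it all attaches to the next syllable.
Putting it together: kugd.su.spe.
The /g/ is in the coda of syllable 1 (/kugd/).

1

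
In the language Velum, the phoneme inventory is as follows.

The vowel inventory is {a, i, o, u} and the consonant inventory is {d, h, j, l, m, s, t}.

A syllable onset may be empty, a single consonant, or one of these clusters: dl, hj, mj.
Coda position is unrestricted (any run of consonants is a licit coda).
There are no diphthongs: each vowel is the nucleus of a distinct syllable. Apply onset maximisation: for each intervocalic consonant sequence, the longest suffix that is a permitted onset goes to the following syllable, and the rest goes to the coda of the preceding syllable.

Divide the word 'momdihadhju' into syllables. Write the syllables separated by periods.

mom.di.had.hju

The vowels are o, i, a, u — 4 nuclei, so 4 syllables.
/o…i/ gap (V1→V2): cluster /md/ — the longest permitted-onset suffix is /d/; onset = /d/, preceding coda = /m/.
/i…a/ gap (V2→V3): /h/ → onset of the next syllable (single consonants are always licit onsets).
/a…u/ gap (V3→V4): /dhj/ splits as /d/ + /hj/ (/hj/ is the longest suffix that is a licit onset).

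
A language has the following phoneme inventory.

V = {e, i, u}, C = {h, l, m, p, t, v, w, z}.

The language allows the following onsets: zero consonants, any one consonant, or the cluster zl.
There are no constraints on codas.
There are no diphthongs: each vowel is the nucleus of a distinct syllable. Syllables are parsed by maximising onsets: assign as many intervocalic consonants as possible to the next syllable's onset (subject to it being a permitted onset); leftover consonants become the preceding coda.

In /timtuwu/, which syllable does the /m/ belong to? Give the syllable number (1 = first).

1

Nuclei (vowels): i, u, u → 3 syllables.
/i…u/ gap (V1→V2): /mt/ splits as /m/ + /t/ (/t/ is the longest suffix that is a licit onset).
/u…u/ gap (V2→V3): just /w/ — single C goes to the following onset.
Putting it together: tim.tu.wu.
The /m/ is in the coda of syllable 1 (/tim/).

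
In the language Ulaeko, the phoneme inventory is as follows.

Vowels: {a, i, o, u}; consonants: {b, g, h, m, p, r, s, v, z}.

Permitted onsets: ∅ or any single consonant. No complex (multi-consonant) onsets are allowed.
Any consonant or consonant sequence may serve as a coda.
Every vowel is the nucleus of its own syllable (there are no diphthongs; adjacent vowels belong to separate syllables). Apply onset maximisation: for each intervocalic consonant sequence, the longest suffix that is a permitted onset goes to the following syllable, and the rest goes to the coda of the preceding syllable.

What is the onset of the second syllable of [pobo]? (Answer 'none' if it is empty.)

b

Vowels present: o, o; each is a nucleus, giving 2 syllables.
Between /o/ (V1) and /o/ (V2): just /b/ — single C goes to the following onset.
Putting it together: po.bo.
Syllable 2 is /bo/: onset /b/, nucleus /o/, coda ∅.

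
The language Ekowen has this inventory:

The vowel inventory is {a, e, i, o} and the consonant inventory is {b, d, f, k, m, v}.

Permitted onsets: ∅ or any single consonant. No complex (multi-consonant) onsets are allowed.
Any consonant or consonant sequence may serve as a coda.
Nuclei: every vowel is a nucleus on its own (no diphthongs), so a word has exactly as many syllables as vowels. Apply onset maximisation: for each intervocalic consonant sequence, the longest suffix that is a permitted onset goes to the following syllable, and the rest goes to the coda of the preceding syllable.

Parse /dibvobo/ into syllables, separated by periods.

The vowels are i, o, o — 3 nuclei, so 3 syllables.
V1 /i/ – V2 /o/: /bv/ splits as /b/ + /v/ (/v/ is the longest suffix that is a licit onset).
V2 /o/ – V3 /o/: just /b/ — single C goes to the following onset.

dib.vo.bo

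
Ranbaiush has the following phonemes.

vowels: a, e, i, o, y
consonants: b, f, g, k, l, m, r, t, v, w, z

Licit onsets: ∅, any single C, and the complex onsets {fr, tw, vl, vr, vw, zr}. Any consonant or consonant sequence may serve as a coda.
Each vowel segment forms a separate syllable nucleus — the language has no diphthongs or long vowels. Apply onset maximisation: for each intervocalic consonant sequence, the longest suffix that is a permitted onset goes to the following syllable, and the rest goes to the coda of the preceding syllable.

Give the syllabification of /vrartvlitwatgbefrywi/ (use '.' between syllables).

vrart.vli.twatg.be.fry.wi

Nuclei (vowels): a, i, a, e, y, i → 6 syllables.
Between /a/ (V1) and /i/ (V2): /rtvl/ — longest licit onset from the right is /vl/, leaving /rt/ as coda.
Between /i/ (V2) and /a/ (V3): cluster /tw/ — /tw/ is itself a permitted onset, so the whole cluster goes right; preceding coda = ∅.
Between /a/ (V3) and /e/ (V4): /tgb/; trying suffixes from longest down, /b/ is the first permitted one, so coda /tg/ | onset /b/.
Between /e/ (V4) and /y/ (V5): cluster /fr/ — /fr/ is itself a permitted onset, so the whole cluster goes right; preceding coda = ∅.
Between /y/ (V5) and /i/ (V6): /w/ → onset of the next syllable (single consonants are always licit onsets).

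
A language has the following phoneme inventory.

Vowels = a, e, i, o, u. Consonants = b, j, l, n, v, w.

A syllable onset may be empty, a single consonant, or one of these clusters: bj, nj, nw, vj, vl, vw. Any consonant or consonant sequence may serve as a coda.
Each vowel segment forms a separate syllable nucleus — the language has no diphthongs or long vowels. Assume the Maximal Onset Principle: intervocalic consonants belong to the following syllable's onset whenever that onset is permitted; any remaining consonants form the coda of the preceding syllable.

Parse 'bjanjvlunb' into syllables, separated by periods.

Nuclei (vowels): a, u → 2 syllables.
σ1/σ2 boundary: cluster /njvl/ — the longest permitted-onset suffix is /vl/; onset = /vl/, preceding coda = /nj/.

bjanj.vlunb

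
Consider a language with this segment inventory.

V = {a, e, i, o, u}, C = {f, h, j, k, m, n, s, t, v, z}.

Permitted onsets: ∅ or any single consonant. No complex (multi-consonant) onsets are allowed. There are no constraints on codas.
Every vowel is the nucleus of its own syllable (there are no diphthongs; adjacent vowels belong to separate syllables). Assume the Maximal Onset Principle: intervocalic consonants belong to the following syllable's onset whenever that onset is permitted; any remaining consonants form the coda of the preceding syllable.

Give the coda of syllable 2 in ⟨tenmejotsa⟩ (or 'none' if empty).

none

Vowels present: e, e, o, a; each is a nucleus, giving 4 syllables.
V1 /e/ – V2 /e/: /nm/; trying suffixes from longest down, /m/ is the first permitted one, so coda /n/ | onset /m/.
V2 /e/ – V3 /o/: just /j/ — single C goes to the following onset.
V3 /o/ – V4 /a/: cluster /ts/ — the longest permitted-onset suffix is /s/; onset = /s/, preceding coda = /t/.
Syllabification: ten.me.jot.sa.
Syllable 2 is /me/: onset /m/, nucleus /e/, coda ∅.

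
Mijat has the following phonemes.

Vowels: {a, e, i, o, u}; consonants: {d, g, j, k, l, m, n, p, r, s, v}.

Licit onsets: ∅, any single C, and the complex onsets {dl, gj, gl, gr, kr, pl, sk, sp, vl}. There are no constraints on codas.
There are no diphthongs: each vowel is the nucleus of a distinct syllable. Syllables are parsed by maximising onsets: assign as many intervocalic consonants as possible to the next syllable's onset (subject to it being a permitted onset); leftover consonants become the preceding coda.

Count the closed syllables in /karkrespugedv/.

Vowels present: a, e, u, e; each is a nucleus, giving 4 syllables.
/a…e/ gap (V1→V2): /rkr/ splits as /r/ + /kr/ (/kr/ is the longest suffix that is a licit onset).
/e…u/ gap (V2→V3): /sp/ is a licit onset in full, so it all attaches to the next syllable.
/u…e/ gap (V3→V4): just /g/ — single C goes to the following onset.
So the parse is kar.kre.spu.gedv.
Classifying each syllable: /kar/ (closed), /kre/ (open), /spu/ (open), /gedv/ (closed).
Closed syllables: 2.

2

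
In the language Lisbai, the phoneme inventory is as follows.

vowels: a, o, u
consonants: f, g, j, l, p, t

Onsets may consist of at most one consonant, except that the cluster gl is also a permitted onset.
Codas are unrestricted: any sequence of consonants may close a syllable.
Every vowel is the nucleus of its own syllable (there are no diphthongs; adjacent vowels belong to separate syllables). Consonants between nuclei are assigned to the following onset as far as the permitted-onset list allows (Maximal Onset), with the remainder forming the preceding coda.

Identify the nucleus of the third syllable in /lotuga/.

a

Nuclei (vowels): o, u, a → 3 syllables.
The third nucleus (vowel 3 from the left) is /a/.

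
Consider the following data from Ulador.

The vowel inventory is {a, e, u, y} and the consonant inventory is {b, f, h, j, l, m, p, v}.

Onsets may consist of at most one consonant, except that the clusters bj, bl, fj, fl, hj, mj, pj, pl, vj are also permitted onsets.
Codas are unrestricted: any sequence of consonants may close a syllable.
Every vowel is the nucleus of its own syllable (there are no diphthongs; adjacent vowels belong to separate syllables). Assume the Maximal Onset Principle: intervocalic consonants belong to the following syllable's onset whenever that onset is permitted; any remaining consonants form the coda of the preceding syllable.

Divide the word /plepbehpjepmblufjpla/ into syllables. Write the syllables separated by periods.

Vowels present: e, e, e, u, a; each is a nucleus, giving 5 syllables.
V1 /e/ – V2 /e/: /pb/ splits as /p/ + /b/ (/b/ is the longest suffix that is a licit onset).
V2 /e/ – V3 /e/: /hpj/ splits as /h/ + /pj/ (/pj/ is the longest suffix that is a licit onset).
V3 /e/ – V4 /u/: /pmbl/ splits as /pm/ + /bl/ (/bl/ is the longest suffix that is a licit onset).
V4 /u/ – V5 /a/: /fjpl/ splits as /fj/ + /pl/ (/pl/ is the longest suffix that is a licit onset).

plep.beh.pjepm.blufj.pla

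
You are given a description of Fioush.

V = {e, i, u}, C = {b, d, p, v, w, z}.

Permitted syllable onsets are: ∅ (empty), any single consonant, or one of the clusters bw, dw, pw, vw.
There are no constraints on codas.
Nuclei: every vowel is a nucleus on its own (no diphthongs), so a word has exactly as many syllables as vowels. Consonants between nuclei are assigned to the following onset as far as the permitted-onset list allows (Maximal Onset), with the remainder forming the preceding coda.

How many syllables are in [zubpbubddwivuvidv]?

Nuclei (vowels): u, u, i, u, i → 5 syllables.

5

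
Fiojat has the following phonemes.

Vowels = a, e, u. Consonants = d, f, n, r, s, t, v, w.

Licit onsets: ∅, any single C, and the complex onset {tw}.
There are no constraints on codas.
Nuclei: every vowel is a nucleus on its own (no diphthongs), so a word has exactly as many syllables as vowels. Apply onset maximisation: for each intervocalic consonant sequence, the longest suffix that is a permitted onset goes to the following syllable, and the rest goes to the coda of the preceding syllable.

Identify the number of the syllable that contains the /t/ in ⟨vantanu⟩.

The vowels are a, a, u — 3 nuclei, so 3 syllables.
Between /a/ (V1) and /a/ (V2): /nt/ splits as /n/ + /t/ (/t/ is the longest suffix that is a licit onset).
Between /a/ (V2) and /u/ (V3): /n/ is a single consonant, so it becomes the next onset.
Syllabification: van.ta.nu.
The /t/ is in the onset of syllable 2 (/ta/).

2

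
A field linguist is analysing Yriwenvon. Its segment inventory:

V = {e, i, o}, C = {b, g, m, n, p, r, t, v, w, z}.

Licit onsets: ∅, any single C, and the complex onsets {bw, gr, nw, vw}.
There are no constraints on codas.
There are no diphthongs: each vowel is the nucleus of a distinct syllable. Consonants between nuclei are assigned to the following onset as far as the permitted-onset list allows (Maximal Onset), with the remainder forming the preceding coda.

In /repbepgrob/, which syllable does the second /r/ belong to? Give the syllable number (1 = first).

3

The vowels are e, e, o — 3 nuclei, so 3 syllables.
Between /e/ (V1) and /e/ (V2): /pb/; trying suffixes from longest down, /b/ is the first permitted one, so coda /p/ | onset /b/.
Between /e/ (V2) and /o/ (V3): /pgr/ splits as /p/ + /gr/ (/gr/ is the longest suffix that is a licit onset).
So the parse is rep.bep.grob.
The second /r/ is in the onset of syllable 3 (/grob/).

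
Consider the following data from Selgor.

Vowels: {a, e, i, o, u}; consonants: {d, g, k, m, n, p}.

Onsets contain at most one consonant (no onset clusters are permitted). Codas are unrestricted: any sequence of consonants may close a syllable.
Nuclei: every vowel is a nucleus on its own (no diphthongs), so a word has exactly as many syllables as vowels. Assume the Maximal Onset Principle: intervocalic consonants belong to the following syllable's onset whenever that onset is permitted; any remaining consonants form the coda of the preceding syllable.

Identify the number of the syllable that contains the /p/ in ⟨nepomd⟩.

Nuclei (vowels): e, o → 2 syllables.
σ1/σ2 boundary: /p/ is a single consonant, so it becomes the next onset.
Putting it together: ne.pomd.
The /p/ is in the onset of syllable 2 (/pomd/).

2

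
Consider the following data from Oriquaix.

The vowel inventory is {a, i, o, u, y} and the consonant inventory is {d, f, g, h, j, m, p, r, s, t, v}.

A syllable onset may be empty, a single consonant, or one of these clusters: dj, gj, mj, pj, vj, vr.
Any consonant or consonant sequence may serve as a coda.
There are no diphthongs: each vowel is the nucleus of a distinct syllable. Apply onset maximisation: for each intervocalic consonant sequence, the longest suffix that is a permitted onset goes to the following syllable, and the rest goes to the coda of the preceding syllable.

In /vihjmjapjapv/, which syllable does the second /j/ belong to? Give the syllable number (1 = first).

2

Nuclei (vowels): i, a, a → 3 syllables.
Between /i/ (V1) and /a/ (V2): /hjmj/ splits as /hj/ + /mj/ (/mj/ is the longest suffix that is a licit onset).
Between /a/ (V2) and /a/ (V3): /pj/ — entire cluster is a permitted onset → onset /pj/, coda ∅.
Result: vihj.mja.pjapv.
The second /j/ is in the onset of syllable 2 (/mja/).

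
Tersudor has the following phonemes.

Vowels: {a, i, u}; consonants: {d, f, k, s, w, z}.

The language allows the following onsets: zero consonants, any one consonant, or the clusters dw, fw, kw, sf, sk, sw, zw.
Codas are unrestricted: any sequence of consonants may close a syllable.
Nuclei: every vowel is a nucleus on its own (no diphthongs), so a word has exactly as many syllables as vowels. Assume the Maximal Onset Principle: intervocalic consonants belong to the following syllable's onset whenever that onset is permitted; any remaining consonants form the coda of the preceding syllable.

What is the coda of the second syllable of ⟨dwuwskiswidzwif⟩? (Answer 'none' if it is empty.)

The vowels are u, i, i, i — 4 nuclei, so 4 syllables.
Between /u/ (V1) and /i/ (V2): /wsk/ — longest licit onset from the right is /sk/, leaving /w/ as coda.
Between /i/ (V2) and /i/ (V3): /sw/ — entire cluster is a permitted onset → onset /sw/, coda ∅.
Between /i/ (V3) and /i/ (V4): /dzw/ splits as /d/ + /zw/ (/zw/ is the longest suffix that is a licit onset).
So the parse is dwuw.ski.swid.zwif.
Syllable 2 is /ski/: onset /sk/, nucleus /i/, coda ∅.

none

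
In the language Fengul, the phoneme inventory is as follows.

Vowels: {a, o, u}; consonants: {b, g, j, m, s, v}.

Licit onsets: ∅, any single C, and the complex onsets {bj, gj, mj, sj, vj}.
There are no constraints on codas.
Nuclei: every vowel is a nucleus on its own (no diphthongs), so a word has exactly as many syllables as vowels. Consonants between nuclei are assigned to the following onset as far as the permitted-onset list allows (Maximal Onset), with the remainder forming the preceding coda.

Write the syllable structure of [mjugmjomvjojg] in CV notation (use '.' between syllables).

Vowels present: u, o, o; each is a nucleus, giving 3 syllables.
/u…o/ gap (V1→V2): /gmj/ splits as /g/ + /mj/ (/mj/ is the longest suffix that is a licit onset).
/o…o/ gap (V2→V3): /mvj/; trying suffixes from longest down, /vj/ is the first permitted one, so coda /m/ | onset /vj/.
Result: mjug.mjom.vjojg.
Mapping each syllable to C/V: /mjug/ → CCVC, /mjom/ → CCVC, /vjojg/ → CCVCC.

CCVC.CCVC.CCVCC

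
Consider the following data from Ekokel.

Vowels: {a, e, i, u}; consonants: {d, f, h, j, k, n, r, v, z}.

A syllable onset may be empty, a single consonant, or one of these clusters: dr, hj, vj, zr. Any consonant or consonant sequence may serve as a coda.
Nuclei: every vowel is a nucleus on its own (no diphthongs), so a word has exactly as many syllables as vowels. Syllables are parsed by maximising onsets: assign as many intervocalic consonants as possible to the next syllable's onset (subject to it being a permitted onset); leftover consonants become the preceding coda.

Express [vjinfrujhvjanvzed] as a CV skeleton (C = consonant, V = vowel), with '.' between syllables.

CCVCC.CVCC.CCVCC.CVC

Nuclei (vowels): i, u, a, e → 4 syllables.
/i…u/ gap (V1→V2): cluster /nfr/ — the longest permitted-onset suffix is /r/; onset = /r/, preceding coda = /nf/.
/u…a/ gap (V2→V3): /jhvj/ splits as /jh/ + /vj/ (/vj/ is the longest suffix that is a licit onset).
/a…e/ gap (V3→V4): /nvz/ — longest licit onset from the right is /z/, leaving /nv/ as coda.
Result: vjinf.rujh.vjanv.zed.
Mapping each syllable to C/V: /vjinf/ → CCVCC, /rujh/ → CVCC, /vjanv/ → CCVCC, /zed/ → CVC.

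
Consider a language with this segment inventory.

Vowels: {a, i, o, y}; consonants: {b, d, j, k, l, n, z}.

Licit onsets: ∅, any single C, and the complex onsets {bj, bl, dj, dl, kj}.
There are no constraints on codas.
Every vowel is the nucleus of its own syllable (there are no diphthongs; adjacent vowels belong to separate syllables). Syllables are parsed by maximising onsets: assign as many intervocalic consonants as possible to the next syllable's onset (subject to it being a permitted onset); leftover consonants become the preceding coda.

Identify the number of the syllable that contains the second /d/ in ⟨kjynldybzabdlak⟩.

4

Vowels present: y, y, a, a; each is a nucleus, giving 4 syllables.
V1 /y/ – V2 /y/: /nld/; trying suffixes from longest down, /d/ is the first permitted one, so coda /nl/ | onset /d/.
V2 /y/ – V3 /a/: cluster /bz/ — the longest permitted-onset suffix is /z/; onset = /z/, preceding coda = /b/.
V3 /a/ – V4 /a/: cluster /bdl/ — the longest permitted-onset suffix is /dl/; onset = /dl/, preceding coda = /b/.
Putting it together: kjynl.dyb.zab.dlak.
The second /d/ is in the onset of syllable 4 (/dlak/).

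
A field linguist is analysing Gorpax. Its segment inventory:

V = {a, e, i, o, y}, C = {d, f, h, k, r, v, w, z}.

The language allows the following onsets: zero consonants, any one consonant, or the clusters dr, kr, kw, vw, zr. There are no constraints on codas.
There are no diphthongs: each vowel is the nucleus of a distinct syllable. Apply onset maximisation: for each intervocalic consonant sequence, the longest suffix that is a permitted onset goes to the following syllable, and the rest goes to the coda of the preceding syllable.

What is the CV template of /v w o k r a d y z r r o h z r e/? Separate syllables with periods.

Vowels present: o, a, y, o, e; each is a nucleus, giving 5 syllables.
σ1/σ2 boundary: /kr/ — entire cluster is a permitted onset → onset /kr/, coda ∅.
σ2/σ3 boundary: /d/ is a single consonant, so it becomes the next onset.
σ3/σ4 boundary: /zrr/ splits as /zr/ + /r/ (/r/ is the longest suffix that is a licit onset).
σ4/σ5 boundary: cluster /hzr/ — the longest permitted-onset suffix is /zr/; onset = /zr/, preceding coda = /h/.
Syllabification: vwo.kra.dyzr.roh.zre.
Mapping each syllable to C/V: /vwo/ → CCV, /kra/ → CCV, /dyzr/ → CVCC, /roh/ → CVC, /zre/ → CCV.

CCV.CCV.CVCC.CVC.CCV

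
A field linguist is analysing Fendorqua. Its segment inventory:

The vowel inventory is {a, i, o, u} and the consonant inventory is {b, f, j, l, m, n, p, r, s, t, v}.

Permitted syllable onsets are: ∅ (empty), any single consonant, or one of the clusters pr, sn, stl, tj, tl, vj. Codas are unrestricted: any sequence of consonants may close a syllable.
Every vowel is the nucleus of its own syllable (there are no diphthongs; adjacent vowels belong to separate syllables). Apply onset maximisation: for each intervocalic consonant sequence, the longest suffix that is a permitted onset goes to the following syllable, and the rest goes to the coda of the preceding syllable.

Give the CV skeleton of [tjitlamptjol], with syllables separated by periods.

CCV.CCVCC.CCVC

The vowels are i, a, o — 3 nuclei, so 3 syllables.
Between /i/ (V1) and /a/ (V2): /tl/ is a licit onset in full, so it all attaches to the next syllable.
Between /a/ (V2) and /o/ (V3): /mptj/; trying suffixes from longest down, /tj/ is the first permitted one, so coda /mp/ | onset /tj/.
Result: tji.tlamp.tjol.
Mapping each syllable to C/V: /tji/ → CCV, /tlamp/ → CCVCC, /tjol/ → CCVC.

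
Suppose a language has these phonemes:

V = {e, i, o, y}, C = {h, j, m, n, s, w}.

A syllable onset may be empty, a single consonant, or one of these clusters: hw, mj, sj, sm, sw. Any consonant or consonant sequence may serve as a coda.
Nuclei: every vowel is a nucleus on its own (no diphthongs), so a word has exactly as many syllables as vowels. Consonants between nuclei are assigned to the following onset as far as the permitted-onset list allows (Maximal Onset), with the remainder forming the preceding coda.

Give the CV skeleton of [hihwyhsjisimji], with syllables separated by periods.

CV.CCVC.CCV.CV.CCV

The vowels are i, y, i, i, i — 5 nuclei, so 5 syllables.
/i…y/ gap (V1→V2): /hw/ is a licit onset in full, so it all attaches to the next syllable.
/y…i/ gap (V2→V3): /hsj/ splits as /h/ + /sj/ (/sj/ is the longest suffix that is a licit onset).
/i…i/ gap (V3→V4): /s/ is a single consonant, so it becomes the next onset.
/i…i/ gap (V4→V5): cluster /mj/ — /mj/ is itself a permitted onset, so the whole cluster goes right; preceding coda = ∅.
Putting it together: hi.hwyh.sji.si.mji.
Mapping each syllable to C/V: /hi/ → CV, /hwyh/ → CCVC, /sji/ → CCV, /si/ → CV, /mji/ → CCV.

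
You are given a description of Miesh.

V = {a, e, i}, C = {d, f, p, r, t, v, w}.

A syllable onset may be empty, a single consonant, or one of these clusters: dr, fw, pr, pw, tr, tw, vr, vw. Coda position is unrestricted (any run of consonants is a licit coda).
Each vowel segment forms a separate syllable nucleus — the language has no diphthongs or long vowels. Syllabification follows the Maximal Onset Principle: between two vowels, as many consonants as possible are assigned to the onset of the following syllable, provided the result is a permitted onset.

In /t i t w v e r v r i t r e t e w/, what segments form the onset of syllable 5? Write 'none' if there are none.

Vowels present: i, e, i, e, e; each is a nucleus, giving 5 syllables.
σ1/σ2 boundary: /twv/; trying suffixes from longest down, /v/ is the first permitted one, so coda /tw/ | onset /v/.
σ2/σ3 boundary: /rvr/ — longest licit onset from the right is /vr/, leaving /r/ as coda.
σ3/σ4 boundary: /tr/ is a licit onset in full, so it all attaches to the next syllable.
σ4/σ5 boundary: /t/ → onset of the next syllable (single consonants are always licit onsets).
Syllabification: titw.ver.vri.tre.tew.
Syllable 5 is /tew/: onset /t/, nucleus /e/, coda /w/.

t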